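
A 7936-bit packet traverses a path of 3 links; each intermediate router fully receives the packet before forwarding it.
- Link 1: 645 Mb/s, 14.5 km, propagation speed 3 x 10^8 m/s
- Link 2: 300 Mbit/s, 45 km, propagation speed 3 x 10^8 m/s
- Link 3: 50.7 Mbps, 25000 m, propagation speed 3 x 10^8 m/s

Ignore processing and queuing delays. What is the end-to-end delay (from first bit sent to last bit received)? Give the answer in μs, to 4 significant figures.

477.0 μs

Transmission delays (L/R per hop): 12.3039, 26.4533, 156.529 μs; sum = 195.286 μs.
Propagation delays (d/s per hop): 48.3333, 150, 83.3333 μs; sum = 281.667 μs.
End-to-end = 477.0 μs.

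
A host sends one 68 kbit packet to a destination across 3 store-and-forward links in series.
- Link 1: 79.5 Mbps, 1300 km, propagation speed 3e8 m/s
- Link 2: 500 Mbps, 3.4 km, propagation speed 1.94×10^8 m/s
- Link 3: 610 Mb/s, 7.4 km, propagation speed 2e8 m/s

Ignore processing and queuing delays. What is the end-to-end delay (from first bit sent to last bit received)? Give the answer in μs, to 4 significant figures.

L = 68000 bits.
Transmission delays (L/R per hop): 855.346, 136, 111.475 μs; sum = 1102.82 μs.
Propagation delays (d/s per hop): 4333.33, 17.5258, 37 μs; sum = 4387.86 μs.
End-to-end = 5491 μs.

5491 μs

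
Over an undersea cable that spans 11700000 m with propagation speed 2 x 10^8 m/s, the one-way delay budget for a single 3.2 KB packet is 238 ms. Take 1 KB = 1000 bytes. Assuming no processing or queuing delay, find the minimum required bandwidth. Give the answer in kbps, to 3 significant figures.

143 kbps

L = 25600 bits.
Propagation delay = 11700000 / 200000000 = 58.5 ms.
Transmission budget = 238 − 58.5 = 179.5 ms.
R ≥ L / t_tx = 25600 bits / 0.1795 s = 143 kbps.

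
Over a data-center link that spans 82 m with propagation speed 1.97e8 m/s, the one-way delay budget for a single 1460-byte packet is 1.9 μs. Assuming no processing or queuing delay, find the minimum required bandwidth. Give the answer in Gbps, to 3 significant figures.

7.87 Gbps

L = 11680 bits.
Propagation delay = 82 / 197000000 = 0.416244 μs.
Transmission budget = 1.9 − 0.416244 = 1.48376 μs.
R ≥ L / t_tx = 11680 bits / 1.48376e-06 s = 7.87 Gbps.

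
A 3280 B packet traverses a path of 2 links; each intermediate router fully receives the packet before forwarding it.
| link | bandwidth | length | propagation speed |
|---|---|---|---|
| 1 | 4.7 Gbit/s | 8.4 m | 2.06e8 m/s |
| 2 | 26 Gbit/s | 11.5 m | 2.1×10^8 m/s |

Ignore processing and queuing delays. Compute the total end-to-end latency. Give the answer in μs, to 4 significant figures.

6.688 μs

L = 3280 × 8 = 26240 bits.
Transmission delays (L/R per hop): 5.58298, 1.00923 μs; sum = 6.59221 μs.
Propagation delays (d/s per hop): 0.0407767, 0.0547619 μs; sum = 0.0955386 μs.
End-to-end = 6.688 μs.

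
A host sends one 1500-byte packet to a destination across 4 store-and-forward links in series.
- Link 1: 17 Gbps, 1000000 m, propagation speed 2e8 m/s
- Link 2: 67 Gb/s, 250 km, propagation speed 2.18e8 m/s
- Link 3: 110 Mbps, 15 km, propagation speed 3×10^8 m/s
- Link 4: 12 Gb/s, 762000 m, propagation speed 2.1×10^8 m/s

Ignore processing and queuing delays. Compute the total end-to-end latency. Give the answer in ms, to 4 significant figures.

9.936 ms

L = 1500 × 8 = 12000 bits.
Transmission delays (L/R per hop): 0.000705882, 0.000179104, 0.109091, 0.001 ms; sum = 0.110976 ms.
Propagation delays (d/s per hop): 5, 1.14679, 0.05, 3.62857 ms; sum = 9.82536 ms.
End-to-end = 9.936 ms.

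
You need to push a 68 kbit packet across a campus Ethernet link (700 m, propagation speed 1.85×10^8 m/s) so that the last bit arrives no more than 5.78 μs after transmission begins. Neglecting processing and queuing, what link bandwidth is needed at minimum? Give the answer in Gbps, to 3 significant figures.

34.1 Gbps

Propagation delay = 700 / 185000000 = 3.78378 μs.
Transmission budget = 5.78 − 3.78378 = 1.99622 μs.
R ≥ L / t_tx = 68000 bits / 1.99622e-06 s = 34.1 Gbps.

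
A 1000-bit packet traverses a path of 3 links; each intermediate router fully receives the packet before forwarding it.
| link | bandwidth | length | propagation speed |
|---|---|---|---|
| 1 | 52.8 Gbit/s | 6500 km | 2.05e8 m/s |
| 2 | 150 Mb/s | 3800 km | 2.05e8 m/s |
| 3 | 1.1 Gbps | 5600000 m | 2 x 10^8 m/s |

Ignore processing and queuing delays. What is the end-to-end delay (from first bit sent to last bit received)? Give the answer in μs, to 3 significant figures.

78300 μs

Transmission delays (L/R per hop): 0.0189394, 6.66667, 0.909091 μs; sum = 7.5947 μs.
Propagation delays (d/s per hop): 31707.3, 18536.6, 28000 μs; sum = 78243.9 μs.
End-to-end = 78300 μs.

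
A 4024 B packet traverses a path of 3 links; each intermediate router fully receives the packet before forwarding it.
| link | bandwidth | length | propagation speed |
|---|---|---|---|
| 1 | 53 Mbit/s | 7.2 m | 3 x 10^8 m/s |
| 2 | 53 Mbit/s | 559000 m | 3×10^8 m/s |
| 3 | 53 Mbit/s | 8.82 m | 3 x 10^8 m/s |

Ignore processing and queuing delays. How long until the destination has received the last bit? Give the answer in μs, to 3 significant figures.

3690 μs

L = 4024 × 8 = 32192 bits.
Transmission delay per hop = L/R = 32192/53000000 = 607.396 μs; 3 hops → 1822.19 μs.
Propagation delays (d/s per hop): 0.024, 1863.33, 0.0294 μs; sum = 1863.39 μs.
End-to-end = 3690 μs.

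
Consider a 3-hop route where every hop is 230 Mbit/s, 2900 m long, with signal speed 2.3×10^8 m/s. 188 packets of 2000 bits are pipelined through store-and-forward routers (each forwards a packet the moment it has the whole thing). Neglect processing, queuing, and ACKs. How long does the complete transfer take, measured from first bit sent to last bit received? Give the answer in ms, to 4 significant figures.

1.690 ms

Per-hop transmission t_tx = L/R = 2000/230000000 = 0.00869565 ms.
Per-hop propagation t_prop = 2900/2.3e+08 = 0.0126087 ms.
Pipeline fill: first packet needs 3·t_tx to clear all hops; remaining 187 packets each add one t_tx.
Total = (3+188-1)·t_tx + 3·t_prop = 190·0.00869565 + 3·0.0126087 = 1.690 ms.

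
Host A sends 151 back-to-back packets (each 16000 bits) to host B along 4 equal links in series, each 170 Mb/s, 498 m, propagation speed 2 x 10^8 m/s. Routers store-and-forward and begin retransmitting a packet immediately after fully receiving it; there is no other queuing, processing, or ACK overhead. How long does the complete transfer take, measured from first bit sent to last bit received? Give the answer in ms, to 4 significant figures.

14.50 ms

Per-hop transmission t_tx = L/R = 16000/170000000 = 0.0941176 ms.
Per-hop propagation t_prop = 498/200000000 = 0.00249 ms.
Pipeline fill: first packet needs 4·t_tx to clear all hops; remaining 150 packets each add one t_tx.
Total = (4+151-1)·t_tx + 4·t_prop = 154·0.0941176 + 4·0.00249 = 14.50 ms.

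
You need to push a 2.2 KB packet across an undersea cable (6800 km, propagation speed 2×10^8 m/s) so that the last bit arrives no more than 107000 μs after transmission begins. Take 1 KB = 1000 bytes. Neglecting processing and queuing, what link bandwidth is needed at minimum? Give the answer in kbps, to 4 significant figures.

L = 17600 bits.
Propagation delay = 6800000 / 200000000 = 34000 μs.
Transmission budget = 107000 − 34000 = 73000 μs.
R ≥ L / t_tx = 17600 bits / 0.073 s = 241.1 kbps.

241.1 kbps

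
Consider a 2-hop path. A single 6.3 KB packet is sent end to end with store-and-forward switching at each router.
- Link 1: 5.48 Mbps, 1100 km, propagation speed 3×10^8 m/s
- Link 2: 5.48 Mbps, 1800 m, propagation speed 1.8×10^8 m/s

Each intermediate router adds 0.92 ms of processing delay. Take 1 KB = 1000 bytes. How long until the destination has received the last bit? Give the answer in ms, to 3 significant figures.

23.0 ms

L = 50400 bits.
Transmission delay per hop = L/R = 50400/5480000 = 9.19708 ms; 2 hops → 18.3942 ms.
Propagation delays (d/s per hop): 3.66667, 0.01 ms; sum = 3.67667 ms.
Processing at 1 router(s): 1 × 0.92 ms = 0.92 ms.
End-to-end = 23.0 ms.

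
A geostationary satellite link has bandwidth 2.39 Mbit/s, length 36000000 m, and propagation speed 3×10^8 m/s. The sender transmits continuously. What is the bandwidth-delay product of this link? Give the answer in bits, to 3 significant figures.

Propagation delay = 36000000 / 300000000 = 0.12 s.
BDP = R × t_prop = 2390000 × 0.12 = 286800 bits.

287000 bits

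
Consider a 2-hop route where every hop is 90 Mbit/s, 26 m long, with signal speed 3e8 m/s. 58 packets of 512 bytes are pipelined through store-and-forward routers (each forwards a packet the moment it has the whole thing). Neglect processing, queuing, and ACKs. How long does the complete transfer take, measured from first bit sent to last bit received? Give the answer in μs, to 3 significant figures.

Per-hop transmission t_tx = L/R = 4096/90000000 = 45.5111 μs.
Per-hop propagation t_prop = 26/300000000 = 0.0866667 μs.
Pipeline fill: first packet needs 2·t_tx to clear all hops; remaining 57 packets each add one t_tx.
Total = (2+58-1)·t_tx + 2·t_prop = 59·45.5111 + 2·0.0866667 = 2690 μs.

2690 μs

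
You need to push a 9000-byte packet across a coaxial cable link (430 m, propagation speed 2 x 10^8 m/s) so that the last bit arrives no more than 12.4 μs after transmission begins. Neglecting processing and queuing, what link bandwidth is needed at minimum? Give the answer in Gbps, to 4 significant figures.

L = 72000 bits.
Propagation delay = 430 / 200000000 = 2.15 μs.
Transmission budget = 12.4 − 2.15 = 10.25 μs.
R ≥ L / t_tx = 72000 bits / 1.025e-05 s = 7.024 Gbps.

7.024 Gbps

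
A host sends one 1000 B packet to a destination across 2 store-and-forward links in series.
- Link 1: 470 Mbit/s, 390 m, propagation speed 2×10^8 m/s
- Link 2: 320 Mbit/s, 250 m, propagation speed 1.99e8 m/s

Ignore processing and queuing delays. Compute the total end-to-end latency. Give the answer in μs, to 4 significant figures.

L = 1000 × 8 = 8000 bits.
Transmission delays (L/R per hop): 17.0213, 25 μs; sum = 42.0213 μs.
Propagation delays (d/s per hop): 1.95, 1.25628 μs; sum = 3.20628 μs.
End-to-end = 45.23 μs.

45.23 μs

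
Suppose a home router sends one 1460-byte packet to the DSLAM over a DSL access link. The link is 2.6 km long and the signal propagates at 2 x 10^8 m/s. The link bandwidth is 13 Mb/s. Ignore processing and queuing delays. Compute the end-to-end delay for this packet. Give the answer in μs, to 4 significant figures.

911.5 μs

L = 1460 × 8 = 11680 bits.
Transmission delay = L/R = 11680 / 13000000 = 898.462 μs.
Propagation delay = d/s = 2600 m / 200000000 m/s = 13 μs.
Total = 911.5 μs.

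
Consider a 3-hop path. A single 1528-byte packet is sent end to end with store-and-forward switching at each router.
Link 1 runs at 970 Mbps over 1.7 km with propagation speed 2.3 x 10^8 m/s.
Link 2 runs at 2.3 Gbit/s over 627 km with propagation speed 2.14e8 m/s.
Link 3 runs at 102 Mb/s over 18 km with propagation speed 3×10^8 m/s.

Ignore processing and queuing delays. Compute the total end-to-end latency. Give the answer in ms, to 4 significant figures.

L = 1528 × 8 = 12224 bits.
Transmission delays (L/R per hop): 0.0126021, 0.00531478, 0.119843 ms; sum = 0.13776 ms.
Propagation delays (d/s per hop): 0.0073913, 2.92991, 0.06 ms; sum = 2.9973 ms.
End-to-end = 3.135 ms.

3.135 ms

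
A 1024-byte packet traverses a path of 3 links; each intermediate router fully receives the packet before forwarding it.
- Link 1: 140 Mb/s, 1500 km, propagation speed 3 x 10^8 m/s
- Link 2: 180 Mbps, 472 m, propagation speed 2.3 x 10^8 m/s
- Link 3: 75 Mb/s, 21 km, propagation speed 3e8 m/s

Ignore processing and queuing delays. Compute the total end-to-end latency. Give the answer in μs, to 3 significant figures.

5290 μs

L = 1024 × 8 = 8192 bits.
Transmission delays (L/R per hop): 58.5143, 45.5111, 109.227 μs; sum = 213.252 μs.
Propagation delays (d/s per hop): 5000, 2.05217, 70 μs; sum = 5072.05 μs.
End-to-end = 5290 μs.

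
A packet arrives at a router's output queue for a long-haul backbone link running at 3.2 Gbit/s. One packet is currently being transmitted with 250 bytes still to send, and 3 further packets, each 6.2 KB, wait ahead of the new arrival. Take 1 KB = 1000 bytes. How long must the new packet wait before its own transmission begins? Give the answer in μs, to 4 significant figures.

Each queued packet: L/R = 49600/3200000000 = 15.5 μs.
3 queued → 46.5 μs.
Plus remaining 2000 bits of current packet: 0.625 μs.
Queuing delay = 47.13 μs.

47.13 μs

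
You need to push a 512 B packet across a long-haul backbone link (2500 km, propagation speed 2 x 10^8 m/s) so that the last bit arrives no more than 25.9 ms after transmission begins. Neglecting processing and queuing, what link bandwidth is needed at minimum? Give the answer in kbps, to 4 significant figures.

305.7 kbps

L = 4096 bits.
Propagation delay = 2500000 / 200000000 = 12.5 ms.
Transmission budget = 25.9 − 12.5 = 13.4 ms.
R ≥ L / t_tx = 4096 bits / 0.0134 s = 305.7 kbps.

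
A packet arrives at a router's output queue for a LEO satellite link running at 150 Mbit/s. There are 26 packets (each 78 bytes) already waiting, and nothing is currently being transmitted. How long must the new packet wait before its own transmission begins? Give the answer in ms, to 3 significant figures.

0.108 ms

Each queued packet: L/R = 624/150000000 = 0.00416 ms.
26 queued → 0.10816 ms.
Queuing delay = 0.108 ms.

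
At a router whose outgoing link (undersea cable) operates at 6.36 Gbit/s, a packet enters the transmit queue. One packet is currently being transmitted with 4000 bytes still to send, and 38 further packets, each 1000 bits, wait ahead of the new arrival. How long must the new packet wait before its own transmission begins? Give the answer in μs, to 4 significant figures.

Each queued packet: L/R = 1000/6360000000 = 0.157233 μs.
38 queued → 5.97484 μs.
Plus remaining 32000 bits of current packet: 5.03145 μs.
Queuing delay = 11.01 μs.

11.01 μs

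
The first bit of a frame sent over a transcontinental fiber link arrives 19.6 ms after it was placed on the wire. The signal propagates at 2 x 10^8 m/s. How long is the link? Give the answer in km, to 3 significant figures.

d = s × t_prop = 200000000 × 0.0196 = 3920 km.

3920 km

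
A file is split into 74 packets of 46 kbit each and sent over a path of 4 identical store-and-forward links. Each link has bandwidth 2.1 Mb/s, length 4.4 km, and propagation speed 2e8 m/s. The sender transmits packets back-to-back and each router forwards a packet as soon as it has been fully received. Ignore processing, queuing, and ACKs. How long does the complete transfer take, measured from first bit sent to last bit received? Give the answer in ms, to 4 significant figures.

1687 ms

Per-hop transmission t_tx = L/R = 46000/2100000 = 21.9048 ms.
Per-hop propagation t_prop = 4400/200000000 = 0.022 ms.
Pipeline fill: first packet needs 4·t_tx to clear all hops; remaining 73 packets each add one t_tx.
Total = (4+74-1)·t_tx + 4·t_prop = 77·21.9048 + 4·0.022 = 1687 ms.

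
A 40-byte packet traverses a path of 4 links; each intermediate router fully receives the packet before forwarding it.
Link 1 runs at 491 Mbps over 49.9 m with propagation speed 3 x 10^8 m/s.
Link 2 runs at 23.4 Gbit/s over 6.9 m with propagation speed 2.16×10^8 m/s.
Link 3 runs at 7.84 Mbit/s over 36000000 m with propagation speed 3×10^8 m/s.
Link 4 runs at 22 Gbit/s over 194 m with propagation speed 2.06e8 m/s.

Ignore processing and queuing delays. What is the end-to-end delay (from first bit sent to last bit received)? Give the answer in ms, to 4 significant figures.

L = 40 × 8 = 320 bits.
Transmission delays (L/R per hop): 0.000651731, 1.36752e-05, 0.0408163, 1.45455e-05 ms; sum = 0.0414963 ms.
Propagation delays (d/s per hop): 0.000166333, 3.19444e-05, 120, 0.000941748 ms; sum = 120.001 ms.
End-to-end = 120.0 ms.

120.0 ms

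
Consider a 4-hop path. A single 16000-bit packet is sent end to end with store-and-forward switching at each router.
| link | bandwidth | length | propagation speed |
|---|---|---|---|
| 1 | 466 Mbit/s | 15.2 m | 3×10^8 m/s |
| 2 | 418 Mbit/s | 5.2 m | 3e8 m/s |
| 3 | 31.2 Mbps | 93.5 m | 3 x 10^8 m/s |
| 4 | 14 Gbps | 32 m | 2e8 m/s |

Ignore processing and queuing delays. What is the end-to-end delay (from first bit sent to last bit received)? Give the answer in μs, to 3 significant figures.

Transmission delays (L/R per hop): 34.3348, 38.2775, 512.821, 1.14286 μs; sum = 586.576 μs.
Propagation delays (d/s per hop): 0.0506667, 0.0173333, 0.311667, 0.16 μs; sum = 0.539667 μs.
End-to-end = 587 μs.

587 μs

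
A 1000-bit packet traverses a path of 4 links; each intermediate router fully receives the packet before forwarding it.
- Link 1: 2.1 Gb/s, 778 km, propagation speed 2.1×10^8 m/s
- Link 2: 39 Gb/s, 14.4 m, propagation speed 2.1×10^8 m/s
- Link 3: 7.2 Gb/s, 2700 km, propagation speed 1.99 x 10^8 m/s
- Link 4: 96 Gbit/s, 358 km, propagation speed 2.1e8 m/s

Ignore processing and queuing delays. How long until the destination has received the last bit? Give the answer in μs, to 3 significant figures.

19000 μs

Transmission delays (L/R per hop): 0.47619, 0.025641, 0.138889, 0.0104167 μs; sum = 0.651137 μs.
Propagation delays (d/s per hop): 3704.76, 0.0685714, 13567.8, 1704.76 μs; sum = 18977.4 μs.
End-to-end = 19000 μs.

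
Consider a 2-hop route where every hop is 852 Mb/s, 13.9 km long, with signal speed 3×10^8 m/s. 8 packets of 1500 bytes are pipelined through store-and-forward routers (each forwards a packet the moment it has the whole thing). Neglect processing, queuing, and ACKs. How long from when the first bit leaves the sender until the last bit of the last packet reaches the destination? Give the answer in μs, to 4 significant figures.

219.4 μs

Per-hop transmission t_tx = L/R = 12000/852000000 = 14.0845 μs.
Per-hop propagation t_prop = 13900/300000000 = 46.3333 μs.
Pipeline fill: first packet needs 2·t_tx to clear all hops; remaining 7 packets each add one t_tx.
Total = (2+8-1)·t_tx + 2·t_prop = 9·14.0845 + 2·46.3333 = 219.4 μs.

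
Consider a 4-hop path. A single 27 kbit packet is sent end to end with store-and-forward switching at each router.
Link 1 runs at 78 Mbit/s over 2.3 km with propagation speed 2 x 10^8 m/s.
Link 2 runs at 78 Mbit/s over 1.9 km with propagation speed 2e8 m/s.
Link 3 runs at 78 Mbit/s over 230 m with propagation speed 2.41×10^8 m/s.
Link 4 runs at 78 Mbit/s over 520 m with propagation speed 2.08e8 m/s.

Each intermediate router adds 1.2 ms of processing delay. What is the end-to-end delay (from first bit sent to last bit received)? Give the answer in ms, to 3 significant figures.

5.01 ms

L = 27000 bits.
Transmission delay per hop = L/R = 27000/78000000 = 0.346154 ms; 4 hops → 1.38462 ms.
Propagation delays (d/s per hop): 0.0115, 0.0095, 0.000954357, 0.0025 ms; sum = 0.0244544 ms.
Processing at 3 router(s): 3 × 1.2 ms = 3.6 ms.
End-to-end = 5.01 ms.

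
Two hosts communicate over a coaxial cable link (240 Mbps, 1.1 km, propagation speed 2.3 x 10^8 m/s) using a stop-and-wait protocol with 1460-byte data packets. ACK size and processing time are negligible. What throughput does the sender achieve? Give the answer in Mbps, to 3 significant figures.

t_tx = L/R = 11680/240000000 = 4.86667e-05 s.
t_prop = 1100/2.3e+08 = 4.78261e-06 s; RTT = 9.56522e-06 s.
Cycle = t_tx + RTT = 5.82319e-05 s.
Throughput = L / cycle = 11680 / 5.82319e-05 = 201 Mbps.

201 Mbps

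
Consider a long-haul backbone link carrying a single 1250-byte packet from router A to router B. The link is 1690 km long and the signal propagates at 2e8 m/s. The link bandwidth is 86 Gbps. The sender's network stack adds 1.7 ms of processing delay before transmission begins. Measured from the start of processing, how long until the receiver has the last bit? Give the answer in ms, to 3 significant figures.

10.2 ms

L = 1250 × 8 = 10000 bits.
Transmission delay = L/R = 10000 / 86000000000 = 0.000116279 ms.
Propagation delay = d/s = 1690000 m / 200000000 m/s = 8.45 ms.
Plus processing delay 1.7 ms = 1.7 ms.
Total = 10.2 ms.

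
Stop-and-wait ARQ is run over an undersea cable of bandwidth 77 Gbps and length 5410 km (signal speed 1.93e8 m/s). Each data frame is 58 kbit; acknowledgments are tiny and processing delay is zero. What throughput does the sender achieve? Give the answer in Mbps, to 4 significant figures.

1.035 Mbps

t_tx = L/R = 58000/77000000000 = 7.53247e-07 s.
t_prop = 5410000/193000000 = 0.0280311 s; RTT = 0.0560622 s.
Cycle = t_tx + RTT = 0.0560629 s.
Throughput = L / cycle = 58000 / 0.0560629 = 1.035 Mbps.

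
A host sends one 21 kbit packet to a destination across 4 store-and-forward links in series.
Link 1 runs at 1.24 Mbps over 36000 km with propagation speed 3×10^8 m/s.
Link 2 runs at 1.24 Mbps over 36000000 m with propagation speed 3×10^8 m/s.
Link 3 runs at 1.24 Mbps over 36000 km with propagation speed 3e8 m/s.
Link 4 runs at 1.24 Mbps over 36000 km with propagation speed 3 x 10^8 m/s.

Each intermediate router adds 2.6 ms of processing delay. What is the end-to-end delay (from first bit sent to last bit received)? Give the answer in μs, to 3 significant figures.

556000 μs

L = 21000 bits.
Transmission delay per hop = L/R = 21000/1240000 = 16935.5 μs; 4 hops → 67741.9 μs.
Propagation delays (d/s per hop): 120000, 120000, 120000, 120000 μs; sum = 480000 μs.
Processing at 3 router(s): 3 × 2.6 ms = 7800 μs.
End-to-end = 556000 μs.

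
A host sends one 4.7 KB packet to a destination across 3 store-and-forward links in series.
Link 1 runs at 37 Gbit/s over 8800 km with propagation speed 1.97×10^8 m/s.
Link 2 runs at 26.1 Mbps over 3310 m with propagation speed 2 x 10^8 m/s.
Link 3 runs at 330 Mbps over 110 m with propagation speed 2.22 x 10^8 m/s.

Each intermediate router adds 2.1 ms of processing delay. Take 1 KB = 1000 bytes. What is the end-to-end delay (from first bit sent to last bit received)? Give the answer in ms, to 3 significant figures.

L = 37600 bits.
Transmission delays (L/R per hop): 0.00101622, 1.44061, 0.113939 ms; sum = 1.55557 ms.
Propagation delays (d/s per hop): 44.6701, 0.01655, 0.000495495 ms; sum = 44.6871 ms.
Processing at 2 router(s): 2 × 2.1 ms = 4.2 ms.
End-to-end = 50.4 ms.

50.4 ms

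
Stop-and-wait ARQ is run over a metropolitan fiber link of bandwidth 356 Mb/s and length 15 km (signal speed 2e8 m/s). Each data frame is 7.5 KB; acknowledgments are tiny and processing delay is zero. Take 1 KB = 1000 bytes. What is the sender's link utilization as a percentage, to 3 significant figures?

52.9 %

t_tx = L/R = 60000/356000000 = 0.000168539 s.
t_prop = 15000/200000000 = 7.5e-05 s; RTT = 0.00015 s.
Cycle = t_tx + RTT = 0.000318539 s.
Utilization = t_tx / cycle = 0.000168539/0.000318539 = 52.9 %.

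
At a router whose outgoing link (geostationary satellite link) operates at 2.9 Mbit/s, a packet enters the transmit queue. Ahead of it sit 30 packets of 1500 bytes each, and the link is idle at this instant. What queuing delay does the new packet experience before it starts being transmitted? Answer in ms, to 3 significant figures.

Each queued packet: L/R = 12000/2900000 = 4.13793 ms.
30 queued → 124.138 ms.
Queuing delay = 124 ms.

124 ms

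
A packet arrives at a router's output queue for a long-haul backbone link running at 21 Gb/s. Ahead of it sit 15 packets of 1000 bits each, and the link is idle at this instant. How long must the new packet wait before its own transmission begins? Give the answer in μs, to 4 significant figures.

Each queued packet: L/R = 1000/21000000000 = 0.047619 μs.
15 queued → 0.714286 μs.
Queuing delay = 0.7143 μs.

0.7143 μs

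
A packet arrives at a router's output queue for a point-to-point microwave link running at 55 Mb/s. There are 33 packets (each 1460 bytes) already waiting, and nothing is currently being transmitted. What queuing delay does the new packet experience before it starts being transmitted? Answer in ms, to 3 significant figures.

7.01 ms

Each queued packet: L/R = 11680/55000000 = 0.212364 ms.
33 queued → 7.008 ms.
Queuing delay = 7.01 ms.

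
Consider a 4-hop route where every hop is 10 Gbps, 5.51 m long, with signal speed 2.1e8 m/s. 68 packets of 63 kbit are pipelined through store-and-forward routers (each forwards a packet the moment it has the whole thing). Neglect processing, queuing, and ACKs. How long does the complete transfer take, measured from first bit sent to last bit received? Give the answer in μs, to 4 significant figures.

Per-hop transmission t_tx = L/R = 63000/10000000000 = 6.3 μs.
Per-hop propagation t_prop = 5.51/210000000 = 0.0262381 μs.
Pipeline fill: first packet needs 4·t_tx to clear all hops; remaining 67 packets each add one t_tx.
Total = (4+68-1)·t_tx + 4·t_prop = 71·6.3 + 4·0.0262381 = 447.4 μs.

447.4 μs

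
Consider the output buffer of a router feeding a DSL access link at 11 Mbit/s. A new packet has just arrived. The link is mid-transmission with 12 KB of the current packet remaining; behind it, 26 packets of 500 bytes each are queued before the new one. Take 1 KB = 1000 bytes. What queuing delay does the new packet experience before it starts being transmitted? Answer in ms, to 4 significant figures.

Each queued packet: L/R = 4000/11000000 = 0.363636 ms.
26 queued → 9.45455 ms.
Plus remaining 96000 bits of current packet: 8.72727 ms.
Queuing delay = 18.18 ms.

18.18 ms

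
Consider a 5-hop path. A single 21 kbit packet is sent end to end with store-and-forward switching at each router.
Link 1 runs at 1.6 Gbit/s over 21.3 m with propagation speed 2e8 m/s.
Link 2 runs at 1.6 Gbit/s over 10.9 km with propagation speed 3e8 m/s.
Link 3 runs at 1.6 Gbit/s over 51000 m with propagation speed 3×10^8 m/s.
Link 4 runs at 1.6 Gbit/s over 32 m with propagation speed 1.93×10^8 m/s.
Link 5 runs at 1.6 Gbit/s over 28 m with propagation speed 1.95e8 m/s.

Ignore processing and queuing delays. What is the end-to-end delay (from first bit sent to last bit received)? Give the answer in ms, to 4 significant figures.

L = 21000 bits.
Transmission delay per hop = L/R = 21000/1600000000 = 0.013125 ms; 5 hops → 0.065625 ms.
Propagation delays (d/s per hop): 0.0001065, 0.0363333, 0.17, 0.000165803, 0.00014359 ms; sum = 0.206749 ms.
End-to-end = 0.2724 ms.

0.2724 ms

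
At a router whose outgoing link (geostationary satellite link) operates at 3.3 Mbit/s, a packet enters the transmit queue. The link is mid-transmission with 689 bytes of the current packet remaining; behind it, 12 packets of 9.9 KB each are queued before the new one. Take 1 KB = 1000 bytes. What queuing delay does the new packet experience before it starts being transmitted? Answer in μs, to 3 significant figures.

290000 μs

Each queued packet: L/R = 79200/3300000 = 24000 μs.
12 queued → 288000 μs.
Plus remaining 5512 bits of current packet: 1670.3 μs.
Queuing delay = 290000 μs.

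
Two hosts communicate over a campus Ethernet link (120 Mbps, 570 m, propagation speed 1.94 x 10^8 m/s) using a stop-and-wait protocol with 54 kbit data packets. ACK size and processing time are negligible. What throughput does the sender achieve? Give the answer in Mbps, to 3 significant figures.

118 Mbps

t_tx = L/R = 54000/120000000 = 0.00045 s.
t_prop = 570/194000000 = 2.93814e-06 s; RTT = 5.87629e-06 s.
Cycle = t_tx + RTT = 0.000455876 s.
Throughput = L / cycle = 54000 / 0.000455876 = 118 Mbps.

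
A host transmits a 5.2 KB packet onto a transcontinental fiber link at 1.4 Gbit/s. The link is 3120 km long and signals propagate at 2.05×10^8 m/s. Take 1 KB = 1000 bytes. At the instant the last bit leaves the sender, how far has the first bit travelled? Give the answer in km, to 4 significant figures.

6.091 km

t_tx = L/R = 41600/1400000000 = 2.97143e-05 s.
Distance = s × t_tx = 2.05e+08 × 2.97143e-05 = 6.091 km.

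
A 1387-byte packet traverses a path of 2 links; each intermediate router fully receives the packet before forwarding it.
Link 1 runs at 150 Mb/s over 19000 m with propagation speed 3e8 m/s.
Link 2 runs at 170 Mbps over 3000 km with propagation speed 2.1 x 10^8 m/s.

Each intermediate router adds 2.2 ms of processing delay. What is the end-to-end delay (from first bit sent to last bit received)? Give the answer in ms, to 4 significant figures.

L = 1387 × 8 = 11096 bits.
Transmission delays (L/R per hop): 0.0739733, 0.0652706 ms; sum = 0.139244 ms.
Propagation delays (d/s per hop): 0.0633333, 14.2857 ms; sum = 14.349 ms.
Processing at 1 router(s): 1 × 2.2 ms = 2.2 ms.
End-to-end = 16.69 ms.

16.69 ms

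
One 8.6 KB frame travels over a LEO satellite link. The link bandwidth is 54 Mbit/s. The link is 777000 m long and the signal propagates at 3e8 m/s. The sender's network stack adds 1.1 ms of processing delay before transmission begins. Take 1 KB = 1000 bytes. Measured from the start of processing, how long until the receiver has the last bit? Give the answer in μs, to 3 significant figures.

L = 68800 bits.
Transmission delay = L/R = 68800 / 54000000 = 1274.07 μs.
Propagation delay = d/s = 777000 m / 300000000 m/s = 2590 μs.
Plus processing delay 1.1 ms = 1100 μs.
Total = 4960 μs.

4960 μs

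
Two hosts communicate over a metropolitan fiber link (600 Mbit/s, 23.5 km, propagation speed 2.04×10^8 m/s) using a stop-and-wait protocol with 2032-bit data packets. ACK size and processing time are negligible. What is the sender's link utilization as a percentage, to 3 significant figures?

1.45 %

t_tx = L/R = 2032/600000000 = 3.38667e-06 s.
t_prop = 23500/204000000 = 0.000115196 s; RTT = 0.000230392 s.
Cycle = t_tx + RTT = 0.000233779 s.
Utilization = t_tx / cycle = 3.38667e-06/0.000233779 = 1.45 %.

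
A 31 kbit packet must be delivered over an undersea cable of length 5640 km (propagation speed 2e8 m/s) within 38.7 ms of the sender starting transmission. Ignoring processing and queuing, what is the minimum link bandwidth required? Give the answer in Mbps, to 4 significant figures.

2.952 Mbps

Propagation delay = 5640000 / 200000000 = 28.2 ms.
Transmission budget = 38.7 − 28.2 = 10.5 ms.
R ≥ L / t_tx = 31000 bits / 0.0105 s = 2.952 Mbps.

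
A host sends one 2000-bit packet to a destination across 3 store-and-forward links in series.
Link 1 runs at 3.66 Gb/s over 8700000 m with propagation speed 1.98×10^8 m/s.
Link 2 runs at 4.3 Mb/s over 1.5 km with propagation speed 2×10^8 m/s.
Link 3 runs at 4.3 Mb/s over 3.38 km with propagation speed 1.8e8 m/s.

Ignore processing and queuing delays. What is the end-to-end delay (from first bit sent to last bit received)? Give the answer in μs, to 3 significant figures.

Transmission delays (L/R per hop): 0.546448, 465.116, 465.116 μs; sum = 930.779 μs.
Propagation delays (d/s per hop): 43939.4, 7.5, 18.7778 μs; sum = 43965.7 μs.
End-to-end = 44900 μs.

44900 μs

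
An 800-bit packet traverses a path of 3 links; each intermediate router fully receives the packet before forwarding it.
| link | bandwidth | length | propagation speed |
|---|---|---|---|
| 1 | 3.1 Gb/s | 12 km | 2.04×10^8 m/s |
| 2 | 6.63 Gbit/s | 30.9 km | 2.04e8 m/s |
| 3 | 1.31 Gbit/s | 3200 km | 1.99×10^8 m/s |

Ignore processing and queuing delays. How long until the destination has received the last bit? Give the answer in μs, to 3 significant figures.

Transmission delays (L/R per hop): 0.258065, 0.120664, 0.610687 μs; sum = 0.989415 μs.
Propagation delays (d/s per hop): 58.8235, 151.471, 16080.4 μs; sum = 16290.7 μs.
End-to-end = 16300 μs.

16300 μs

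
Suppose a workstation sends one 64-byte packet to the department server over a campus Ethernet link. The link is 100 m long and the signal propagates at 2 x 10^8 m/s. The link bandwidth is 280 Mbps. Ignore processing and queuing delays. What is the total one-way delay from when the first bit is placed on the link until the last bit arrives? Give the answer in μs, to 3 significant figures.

2.33 μs

L = 64 × 8 = 512 bits.
Transmission delay = L/R = 512 / 280000000 = 1.82857 μs.
Propagation delay = d/s = 100 m / 200000000 m/s = 0.5 μs.
Total = 2.33 μs.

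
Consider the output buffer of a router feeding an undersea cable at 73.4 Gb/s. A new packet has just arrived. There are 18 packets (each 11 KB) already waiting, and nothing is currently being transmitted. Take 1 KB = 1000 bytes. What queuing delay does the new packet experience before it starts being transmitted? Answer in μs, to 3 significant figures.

21.6 μs

Each queued packet: L/R = 88000/73400000000 = 1.19891 μs.
18 queued → 21.5804 μs.
Queuing delay = 21.6 μs.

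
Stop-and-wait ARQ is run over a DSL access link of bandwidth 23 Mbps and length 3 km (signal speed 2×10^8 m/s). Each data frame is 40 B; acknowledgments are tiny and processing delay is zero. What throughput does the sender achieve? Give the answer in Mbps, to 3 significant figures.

7.29 Mbps

t_tx = L/R = 320/23000000 = 1.3913e-05 s.
t_prop = 3000/200000000 = 1.5e-05 s; RTT = 3e-05 s.
Cycle = t_tx + RTT = 4.3913e-05 s.
Throughput = L / cycle = 320 / 4.3913e-05 = 7.29 Mbps.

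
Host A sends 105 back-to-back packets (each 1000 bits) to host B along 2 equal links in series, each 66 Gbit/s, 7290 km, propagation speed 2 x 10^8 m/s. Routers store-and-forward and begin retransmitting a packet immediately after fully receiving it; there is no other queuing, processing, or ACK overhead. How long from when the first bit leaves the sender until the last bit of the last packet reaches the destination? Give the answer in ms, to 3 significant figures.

Per-hop transmission t_tx = L/R = 1000/66000000000 = 1.51515e-05 ms.
Per-hop propagation t_prop = 7290000/200000000 = 36.45 ms.
Pipeline fill: first packet needs 2·t_tx to clear all hops; remaining 104 packets each add one t_tx.
Total = (2+105-1)·t_tx + 2·t_prop = 106·1.51515e-05 + 2·36.45 = 72.9 ms.

72.9 ms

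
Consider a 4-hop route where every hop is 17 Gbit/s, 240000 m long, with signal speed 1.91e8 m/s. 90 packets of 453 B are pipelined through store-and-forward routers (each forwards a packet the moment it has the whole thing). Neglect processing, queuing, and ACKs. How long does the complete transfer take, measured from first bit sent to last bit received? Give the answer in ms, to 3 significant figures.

5.05 ms

Per-hop transmission t_tx = L/R = 3624/17000000000 = 0.000213176 ms.
Per-hop propagation t_prop = 240000/191000000 = 1.25654 ms.
Pipeline fill: first packet needs 4·t_tx to clear all hops; remaining 89 packets each add one t_tx.
Total = (4+90-1)·t_tx + 4·t_prop = 93·0.000213176 + 4·1.25654 = 5.05 ms.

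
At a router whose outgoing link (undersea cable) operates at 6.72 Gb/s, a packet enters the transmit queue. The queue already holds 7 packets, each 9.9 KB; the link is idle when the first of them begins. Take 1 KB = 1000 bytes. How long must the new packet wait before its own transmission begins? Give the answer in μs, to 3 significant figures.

82.5 μs

Each queued packet: L/R = 79200/6720000000 = 11.7857 μs.
7 queued → 82.5 μs.
Queuing delay = 82.5 μs.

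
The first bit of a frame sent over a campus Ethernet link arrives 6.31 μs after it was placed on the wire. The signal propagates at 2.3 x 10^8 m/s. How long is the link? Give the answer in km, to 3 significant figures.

1.45 km

d = s × t_prop = 2.3e+08 × 6.31e-06 = 1.45 km.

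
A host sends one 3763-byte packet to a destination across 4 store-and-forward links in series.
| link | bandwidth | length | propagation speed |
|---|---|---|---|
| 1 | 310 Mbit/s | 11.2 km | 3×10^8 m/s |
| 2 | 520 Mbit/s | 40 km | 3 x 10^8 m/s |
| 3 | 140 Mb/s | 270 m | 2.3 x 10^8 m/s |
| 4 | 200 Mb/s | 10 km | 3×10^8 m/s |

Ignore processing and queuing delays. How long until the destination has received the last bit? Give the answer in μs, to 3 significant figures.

L = 3763 × 8 = 30104 bits.
Transmission delays (L/R per hop): 97.1097, 57.8923, 215.029, 150.52 μs; sum = 520.551 μs.
Propagation delays (d/s per hop): 37.3333, 133.333, 1.17391, 33.3333 μs; sum = 205.174 μs.
End-to-end = 726 μs.

726 μs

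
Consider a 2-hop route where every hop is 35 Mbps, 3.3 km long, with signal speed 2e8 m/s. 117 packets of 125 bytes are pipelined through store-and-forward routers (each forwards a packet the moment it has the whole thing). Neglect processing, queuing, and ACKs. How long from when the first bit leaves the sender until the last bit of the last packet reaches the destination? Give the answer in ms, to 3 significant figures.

3.40 ms

Per-hop transmission t_tx = L/R = 1000/35000000 = 0.0285714 ms.
Per-hop propagation t_prop = 3300/200000000 = 0.0165 ms.
Pipeline fill: first packet needs 2·t_tx to clear all hops; remaining 116 packets each add one t_tx.
Total = (2+117-1)·t_tx + 2·t_prop = 118·0.0285714 + 2·0.0165 = 3.40 ms.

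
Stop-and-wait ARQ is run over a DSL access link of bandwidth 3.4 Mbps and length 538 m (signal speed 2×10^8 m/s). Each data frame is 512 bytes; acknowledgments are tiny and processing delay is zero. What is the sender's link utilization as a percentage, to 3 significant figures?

t_tx = L/R = 4096/3400000 = 0.00120471 s.
t_prop = 538/200000000 = 2.69e-06 s; RTT = 5.38e-06 s.
Cycle = t_tx + RTT = 0.00121009 s.
Utilization = t_tx / cycle = 0.00120471/0.00121009 = 99.6 %.

99.6 %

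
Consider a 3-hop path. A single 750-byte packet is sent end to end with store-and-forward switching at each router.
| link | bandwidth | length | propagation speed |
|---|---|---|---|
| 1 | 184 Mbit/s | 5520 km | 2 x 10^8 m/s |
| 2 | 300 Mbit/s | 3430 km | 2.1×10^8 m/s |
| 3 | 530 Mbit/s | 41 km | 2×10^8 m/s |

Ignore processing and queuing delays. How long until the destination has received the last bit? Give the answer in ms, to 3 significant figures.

44.2 ms

L = 750 × 8 = 6000 bits.
Transmission delays (L/R per hop): 0.0326087, 0.02, 0.0113208 ms; sum = 0.0639295 ms.
Propagation delays (d/s per hop): 27.6, 16.3333, 0.205 ms; sum = 44.1383 ms.
End-to-end = 44.2 ms.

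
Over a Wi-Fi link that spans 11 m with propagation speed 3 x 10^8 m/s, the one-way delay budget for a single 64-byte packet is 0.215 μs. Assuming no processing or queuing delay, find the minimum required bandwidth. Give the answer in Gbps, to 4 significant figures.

L = 512 bits.
Propagation delay = 11 / 300000000 = 0.0366667 μs.
Transmission budget = 0.215 − 0.0366667 = 0.178333 μs.
R ≥ L / t_tx = 512 bits / 1.78333e-07 s = 2.871 Gbps.

2.871 Gbps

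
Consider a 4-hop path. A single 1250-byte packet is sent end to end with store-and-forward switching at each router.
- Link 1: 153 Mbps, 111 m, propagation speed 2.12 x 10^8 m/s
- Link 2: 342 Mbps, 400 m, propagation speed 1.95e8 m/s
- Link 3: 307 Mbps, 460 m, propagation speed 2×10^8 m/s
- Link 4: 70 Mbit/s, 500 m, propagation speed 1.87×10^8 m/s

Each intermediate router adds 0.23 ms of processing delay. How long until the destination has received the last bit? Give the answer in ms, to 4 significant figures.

0.9676 ms

L = 1250 × 8 = 10000 bits.
Transmission delays (L/R per hop): 0.0653595, 0.0292398, 0.0325733, 0.142857 ms; sum = 0.27003 ms.
Propagation delays (d/s per hop): 0.000523585, 0.00205128, 0.0023, 0.0026738 ms; sum = 0.00754866 ms.
Processing at 3 router(s): 3 × 0.23 ms = 0.69 ms.
End-to-end = 0.9676 ms.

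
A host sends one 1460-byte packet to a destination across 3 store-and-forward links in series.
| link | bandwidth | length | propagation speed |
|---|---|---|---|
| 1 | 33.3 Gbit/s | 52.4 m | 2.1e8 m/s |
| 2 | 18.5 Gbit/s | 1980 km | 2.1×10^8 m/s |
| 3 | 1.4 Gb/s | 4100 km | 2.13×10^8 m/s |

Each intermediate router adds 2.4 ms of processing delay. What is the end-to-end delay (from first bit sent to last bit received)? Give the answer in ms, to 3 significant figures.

33.5 ms

L = 1460 × 8 = 11680 bits.
Transmission delays (L/R per hop): 0.000350751, 0.000631351, 0.00834286 ms; sum = 0.00932496 ms.
Propagation delays (d/s per hop): 0.000249524, 9.42857, 19.2488 ms; sum = 28.6776 ms.
Processing at 2 router(s): 2 × 2.4 ms = 4.8 ms.
End-to-end = 33.5 ms.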